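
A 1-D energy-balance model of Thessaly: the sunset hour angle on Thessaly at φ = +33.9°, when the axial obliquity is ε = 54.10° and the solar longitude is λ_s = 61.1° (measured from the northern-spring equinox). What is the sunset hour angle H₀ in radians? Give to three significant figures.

H₀ = 2.31 rad

Solar declination: sin δ = sin ε · sin λ_s = sin 54.10° × sin 61.1° = 0.70916, so δ = +45.167°.
cos H₀ = −tan φ · tan δ = −tan(+33.9°) × tan(+45.167°) = -0.6759, so H₀ = 2.3130 rad = 132.52°.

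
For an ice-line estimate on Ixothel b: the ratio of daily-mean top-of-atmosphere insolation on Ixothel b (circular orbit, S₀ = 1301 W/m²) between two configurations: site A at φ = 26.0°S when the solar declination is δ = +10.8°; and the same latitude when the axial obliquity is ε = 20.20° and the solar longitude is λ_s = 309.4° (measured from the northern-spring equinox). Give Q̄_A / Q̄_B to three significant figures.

Q̄_A / Q̄_B ≈ 0.716

— Configuration A (φ=-26.0°):
cos H₀ = −tan(-26.0°) tan(+10.800°) = 0.0930, H₀ = 1.4776 rad.
Bracket: H₀ sin φ sin δ + cos φ cos δ sin H₀ = 1.4776×-0.43837×0.18738 + 0.89879×0.98229×0.99566 = -0.121373 + 0.879041 = 0.757668.
Q̄ = (S₀/π) × [bracket] = (1301/π) × 0.757668 = 313.77 W/m².
— Configuration B (φ=-26.0°):
Solar declination: sin δ = sin ε · sin λ_s = sin 20.20° × sin 309.4° = -0.26682, so δ = -15.475°.
cos H₀ = −tan(-26.0°) tan(-15.475°) = -0.1350, H₀ = 1.7062 rad.
Bracket: H₀ sin φ sin δ + cos φ cos δ sin H₀ = 1.7062×-0.43837×-0.26682 + 0.89879×0.96375×0.99084 = 0.199567 + 0.858274 = 1.057841.
Q̄ = (S₀/π) × [bracket] = (1301/π) × 1.057841 = 438.07 W/m².
Ratio Q̄_A / Q̄_B = 313.77 / 438.07 = 0.7163.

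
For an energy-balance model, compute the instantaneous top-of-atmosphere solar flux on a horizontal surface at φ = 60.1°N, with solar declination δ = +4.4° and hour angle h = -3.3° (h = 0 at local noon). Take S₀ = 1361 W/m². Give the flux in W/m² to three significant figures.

766 W/m²

cos θ_z = sin φ sin δ + cos φ cos δ cos h = 0.066507 + 0.496194 = 0.562701.
Flux = S₀ · cos θ_z = 1361 × 0.562701 = 765.8 W/m².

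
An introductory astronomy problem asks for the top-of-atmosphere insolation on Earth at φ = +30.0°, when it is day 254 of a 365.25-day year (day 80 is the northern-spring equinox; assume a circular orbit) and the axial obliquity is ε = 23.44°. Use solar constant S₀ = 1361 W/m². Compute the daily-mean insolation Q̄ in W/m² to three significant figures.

Solar longitude: λ_s = 360° × (254 − 80)/365.25 = 171.499°.
sin δ = sin 23.44° × sin 171.499° = 0.05880, so δ = +3.371°.
cos H₀ = −tan(+30.0°) tan(+3.371°) = -0.0340, H₀ = 1.6048 rad.
Bracket: H₀ sin φ sin δ + cos φ cos δ sin H₀ = 1.6048×0.50000×0.05880 + 0.86603×0.99827×0.99942 = 0.047181 + 0.864030 = 0.911211.
Q̄ = (S₀/π) × [bracket] = (1361/π) × 0.911211 = 394.8 W/m².

Q̄ ≈ 395 W/m²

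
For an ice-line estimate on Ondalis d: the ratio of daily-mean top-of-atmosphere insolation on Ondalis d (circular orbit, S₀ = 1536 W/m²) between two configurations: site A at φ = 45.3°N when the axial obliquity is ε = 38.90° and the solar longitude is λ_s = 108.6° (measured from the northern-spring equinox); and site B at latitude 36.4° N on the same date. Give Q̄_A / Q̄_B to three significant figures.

— Configuration A (φ=+45.3°):
Solar declination: sin δ = sin ε · sin λ_s = sin 38.90° × sin 108.6° = 0.59516, so δ = +36.524°.
cos H₀ = −tan(+45.3°) tan(+36.524°) = -0.7484, H₀ = 2.4165 rad.
Bracket: H₀ sin φ sin δ + cos φ cos δ sin H₀ = 2.4165×0.71080×0.59516 + 0.70339×0.80360×0.66323 = 1.022276 + 0.374887 = 1.397163.
Q̄ = (S₀/π) × [bracket] = (1536/π) × 1.397163 = 683.11 W/m².
— Configuration B (φ=+36.4°):
cos H₀ = −tan(+36.4°) tan(+36.524°) = -0.5460, H₀ = 2.1484 rad.
Bracket: H₀ sin φ sin δ + cos φ cos δ sin H₀ = 2.1484×0.59342×0.59516 + 0.80489×0.80360×0.83777 = 0.758772 + 0.541878 = 1.300650.
Q̄ = (S₀/π) × [bracket] = (1536/π) × 1.300650 = 635.92 W/m².
Ratio Q̄_A / Q̄_B = 683.11 / 635.92 = 1.074.

Q̄_A / Q̄_B ≈ 1.07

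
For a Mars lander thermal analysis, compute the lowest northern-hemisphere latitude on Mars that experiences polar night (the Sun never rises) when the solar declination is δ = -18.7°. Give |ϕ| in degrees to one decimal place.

Polar night requires cos h₀ = −tan ϕ tan δ ≥ 1, i.e. tan ϕ tan δ ≤ −1.
The boundary is |tan ϕ| · |tan δ| = 1, so |ϕ| = 90° − |δ| = 90° − 18.7° = 71.3° in the northern hemisphere.

|ϕ| = 71.3°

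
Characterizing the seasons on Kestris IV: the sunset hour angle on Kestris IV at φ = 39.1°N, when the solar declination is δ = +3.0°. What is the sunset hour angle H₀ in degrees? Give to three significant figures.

cos H₀ = −tan φ · tan δ = −tan(+39.1°) × tan(+3.000°) = -0.0426, so H₀ = 1.6134 rad = 92.44°.

H₀ = 92.4°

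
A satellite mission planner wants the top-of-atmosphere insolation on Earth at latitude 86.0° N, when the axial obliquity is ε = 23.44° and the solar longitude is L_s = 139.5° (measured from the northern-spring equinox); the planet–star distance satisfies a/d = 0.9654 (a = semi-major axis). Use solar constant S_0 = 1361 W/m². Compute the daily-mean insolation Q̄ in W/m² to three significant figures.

Q̄ ≈ 327 W/m²

Solar declination: sin δ = sin ε · sin L_s = sin 23.44° × sin 139.5° = 0.25834, so δ = +14.972°.
cos h₀ = −tan(+86.0°) tan(+14.972°) = -3.8243 ≤ −1 ⇒ polar day, h₀ = π.
Bracket: h₀ sin ϕ sin δ + cos ϕ cos δ sin h₀ = 3.1416×0.99756×0.25834 + 0.06976×0.96605×0.00000 = 0.809621 + 0.000000 = 0.809621.
Inverse-square distance factor (a/d)² = 0.9654² = 0.931997.
Q̄ = (S_0/π) × 0.931997 × [bracket] = (1361/π) × 0.931997 × 0.809621 = 326.9 W/m².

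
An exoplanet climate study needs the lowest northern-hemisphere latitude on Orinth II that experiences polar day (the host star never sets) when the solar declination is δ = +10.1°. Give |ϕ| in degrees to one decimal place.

Polar day requires cos h₀ = −tan ϕ tan δ ≤ −1, i.e. tan ϕ tan δ ≥ 1.
The boundary is |tan ϕ| · |tan δ| = 1, so |ϕ| = 90° − |δ| = 90° − 10.1° = 79.9° in the northern hemisphere.

|ϕ| = 79.9°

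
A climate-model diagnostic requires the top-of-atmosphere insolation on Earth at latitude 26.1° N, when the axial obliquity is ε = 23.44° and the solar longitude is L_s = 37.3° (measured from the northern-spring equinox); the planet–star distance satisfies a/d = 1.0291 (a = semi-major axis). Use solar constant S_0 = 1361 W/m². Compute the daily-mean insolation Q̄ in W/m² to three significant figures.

Solar declination: sin δ = sin ε · sin L_s = sin 23.44° × sin 37.3° = 0.24106, so δ = +13.949°.
cos h₀ = −tan(+26.1°) tan(+13.949°) = -0.1217, h₀ = 1.6928 rad.
Bracket: h₀ sin ϕ sin δ + cos ϕ cos δ sin h₀ = 1.6928×0.43994×0.24106 + 0.89803×0.97051×0.99257 = 0.179525 + 0.865072 = 1.044597.
Inverse-square distance factor (a/d)² = 1.0291² = 1.059047.
Q̄ = (S_0/π) × 1.059047 × [bracket] = (1361/π) × 1.059047 × 1.044597 = 479.3 W/m².

Q̄ ≈ 479 W/m²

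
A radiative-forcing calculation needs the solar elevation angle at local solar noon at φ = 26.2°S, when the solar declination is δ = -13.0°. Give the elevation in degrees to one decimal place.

At local noon the hour angle is zero, so the zenith angle equals |φ − δ| = |-26.2° − (-13.000°)| = 13.200°.
Elevation = 90° − 13.200° = 76.8°.

76.8°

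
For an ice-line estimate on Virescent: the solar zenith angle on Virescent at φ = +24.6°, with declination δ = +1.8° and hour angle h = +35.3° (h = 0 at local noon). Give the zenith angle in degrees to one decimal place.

θ_z = 41.0°

cos θ_z = sin φ sin δ + cos φ cos δ cos h = 0.013076 + 0.741696 = 0.754772.
θ_z = arccos(0.754772) = 41.0°.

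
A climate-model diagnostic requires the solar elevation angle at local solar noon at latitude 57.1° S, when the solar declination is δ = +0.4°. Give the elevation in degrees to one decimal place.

At local noon the hour angle is zero, so the zenith angle equals |ϕ − δ| = |-57.1° − (+0.400°)| = 57.500°.
Elevation = 90° − 57.500° = 32.5°.

32.5°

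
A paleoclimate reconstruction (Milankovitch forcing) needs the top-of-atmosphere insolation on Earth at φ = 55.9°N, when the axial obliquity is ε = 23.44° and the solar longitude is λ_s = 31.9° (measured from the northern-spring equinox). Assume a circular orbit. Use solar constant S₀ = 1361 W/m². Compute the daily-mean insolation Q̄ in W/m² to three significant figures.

Solar declination: sin δ = sin ε · sin λ_s = sin 23.44° × sin 31.9° = 0.21021, so δ = +12.134°.
cos H₀ = −tan(+55.9°) tan(+12.134°) = -0.3176, H₀ = 1.8940 rad.
Bracket: H₀ sin φ sin δ + cos φ cos δ sin H₀ = 1.8940×0.82806×0.21021 + 0.56064×0.97766×0.94824 = 0.329682 + 0.519745 = 0.849427.
Q̄ = (S₀/π) × [bracket] = (1361/π) × 0.849427 = 368.0 W/m².

Q̄ ≈ 368 W/m²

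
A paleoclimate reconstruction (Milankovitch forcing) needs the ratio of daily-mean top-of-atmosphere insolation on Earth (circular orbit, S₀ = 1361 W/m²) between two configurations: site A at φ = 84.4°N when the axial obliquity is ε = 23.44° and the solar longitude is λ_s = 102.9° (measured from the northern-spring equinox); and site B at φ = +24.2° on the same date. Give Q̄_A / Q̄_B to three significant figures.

— Configuration A (φ=+84.4°):
Solar declination: sin δ = sin ε · sin λ_s = sin 23.44° × sin 102.9° = 0.38775, so δ = +22.814°.
cos H₀ = −tan(+84.4°) tan(+22.814°) = -4.2902 ≤ −1 ⇒ polar day, H₀ = π.
Bracket: H₀ sin φ sin δ + cos φ cos δ sin H₀ = 3.1416×0.99523×0.38775 + 0.09758×0.92177×0.00000 = 1.212345 + 0.000000 = 1.212345.
Q̄ = (S₀/π) × [bracket] = (1361/π) × 1.212345 = 525.21 W/m².
— Configuration B (φ=+24.2°):
cos H₀ = −tan(+24.2°) tan(+22.814°) = -0.1891, H₀ = 1.7610 rad.
Bracket: H₀ sin φ sin δ + cos φ cos δ sin H₀ = 1.7610×0.40992×0.38775 + 0.91212×0.92177×0.98197 = 0.279905 + 0.825606 = 1.105511.
Q̄ = (S₀/π) × [bracket] = (1361/π) × 1.105511 = 478.93 W/m².
Ratio Q̄_A / Q̄_B = 525.21 / 478.93 = 1.097.

Q̄_A / Q̄_B ≈ 1.10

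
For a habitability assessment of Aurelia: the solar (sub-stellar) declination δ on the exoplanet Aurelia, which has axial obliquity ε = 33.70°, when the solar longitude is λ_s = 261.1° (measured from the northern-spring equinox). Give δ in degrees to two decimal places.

δ = -33.24°

sin δ = sin ε · sin λ_s = sin 33.70° × sin 261.1° = -0.548164.
δ = arcsin(-0.548164) = -33.24°.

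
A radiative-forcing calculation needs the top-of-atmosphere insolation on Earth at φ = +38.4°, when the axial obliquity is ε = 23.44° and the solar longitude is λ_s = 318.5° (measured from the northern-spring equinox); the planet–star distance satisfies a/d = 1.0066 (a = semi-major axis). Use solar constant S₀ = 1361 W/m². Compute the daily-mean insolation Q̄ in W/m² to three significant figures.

Solar declination: sin δ = sin ε · sin λ_s = sin 23.44° × sin 318.5° = -0.26358, so δ = -15.283°.
cos H₀ = −tan(+38.4°) tan(-15.283°) = 0.2166, H₀ = 1.3525 rad.
Bracket: H₀ sin φ sin δ + cos φ cos δ sin H₀ = 1.3525×0.62115×-0.26358 + 0.78369×0.96464×0.97627 = -0.221435 + 0.738039 = 0.516604.
Inverse-square distance factor (a/d)² = 1.0066² = 1.013244.
Q̄ = (S₀/π) × 1.013244 × [bracket] = (1361/π) × 1.013244 × 0.516604 = 226.8 W/m².

Q̄ ≈ 227 W/m²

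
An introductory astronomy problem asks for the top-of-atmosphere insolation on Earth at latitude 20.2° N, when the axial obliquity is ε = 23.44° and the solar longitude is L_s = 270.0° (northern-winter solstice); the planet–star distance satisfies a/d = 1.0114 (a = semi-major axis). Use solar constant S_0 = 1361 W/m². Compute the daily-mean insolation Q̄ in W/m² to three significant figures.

Solar declination: sin δ = sin ε · sin L_s = sin 23.44° × sin 270.0° = -0.39779, so δ = -23.440°.
cos h₀ = −tan(+20.2°) tan(-23.440°) = 0.1595, h₀ = 1.4106 rad.
Bracket: h₀ sin ϕ sin δ + cos ϕ cos δ sin h₀ = 1.4106×0.34530×-0.39779 + 0.93849×0.91748×0.98719 = -0.193756 + 0.850016 = 0.656260.
Inverse-square distance factor (a/d)² = 1.0114² = 1.022930.
Q̄ = (S_0/π) × 1.022930 × [bracket] = (1361/π) × 1.022930 × 0.656260 = 290.8 W/m².

Q̄ ≈ 291 W/m²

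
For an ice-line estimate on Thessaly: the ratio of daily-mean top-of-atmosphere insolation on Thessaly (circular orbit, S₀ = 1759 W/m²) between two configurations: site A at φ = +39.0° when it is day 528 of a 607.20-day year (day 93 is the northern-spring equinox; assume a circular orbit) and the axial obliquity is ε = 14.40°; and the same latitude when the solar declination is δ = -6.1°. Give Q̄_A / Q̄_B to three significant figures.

Q̄_A / Q̄_B ≈ 0.789

— Configuration A (φ=+39.0°):
Solar longitude: λ_s = 360° × (528 − 93)/607.20 = 257.905°.
sin δ = sin 14.40° × sin 257.905° = -0.24317, so δ = -14.074°.
cos H₀ = −tan(+39.0°) tan(-14.074°) = 0.2030, H₀ = 1.3664 rad.
Bracket: H₀ sin φ sin δ + cos φ cos δ sin H₀ = 1.3664×0.62932×-0.24317 + 0.77715×0.96998×0.97918 = -0.209103 + 0.738125 = 0.529022.
Q̄ = (S₀/π) × [bracket] = (1759/π) × 0.529022 = 296.20 W/m².
— Configuration B (φ=+39.0°):
cos H₀ = −tan(+39.0°) tan(-6.100°) = 0.0865, H₀ = 1.4841 rad.
Bracket: H₀ sin φ sin δ + cos φ cos δ sin H₀ = 1.4841×0.62932×-0.10626 + 0.77715×0.99434×0.99625 = -0.099244 + 0.769854 = 0.670610.
Q̄ = (S₀/π) × [bracket] = (1759/π) × 0.670610 = 375.48 W/m².
Ratio Q̄_A / Q̄_B = 296.20 / 375.48 = 0.7889.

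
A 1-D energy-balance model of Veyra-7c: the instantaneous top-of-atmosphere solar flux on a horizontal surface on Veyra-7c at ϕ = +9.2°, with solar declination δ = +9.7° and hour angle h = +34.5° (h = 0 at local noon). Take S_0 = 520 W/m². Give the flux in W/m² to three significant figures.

cos θ_z = sin ϕ sin δ + cos ϕ cos δ cos h = 0.026938 + 0.801894 = 0.828832.
Flux = S_0 · cos θ_z = 520 × 0.828832 = 431.0 W/m².

431 W/m²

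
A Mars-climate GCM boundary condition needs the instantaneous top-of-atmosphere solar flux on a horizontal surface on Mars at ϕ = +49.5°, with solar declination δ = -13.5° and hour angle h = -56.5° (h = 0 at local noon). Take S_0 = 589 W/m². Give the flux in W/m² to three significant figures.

101 W/m²

cos θ_z = sin ϕ sin δ + cos ϕ cos δ cos h = -0.177513 + 0.348550 = 0.171037.
Flux = S_0 · cos θ_z = 589 × 0.171037 = 100.7 W/m².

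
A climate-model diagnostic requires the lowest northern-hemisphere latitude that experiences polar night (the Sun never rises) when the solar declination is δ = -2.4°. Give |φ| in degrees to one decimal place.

|φ| = 87.6°

Polar night requires cos H₀ = −tan φ tan δ ≥ 1, i.e. tan φ tan δ ≤ −1.
The boundary is |tan φ| · |tan δ| = 1, so |φ| = 90° − |δ| = 90° − 2.4° = 87.6° in the northern hemisphere.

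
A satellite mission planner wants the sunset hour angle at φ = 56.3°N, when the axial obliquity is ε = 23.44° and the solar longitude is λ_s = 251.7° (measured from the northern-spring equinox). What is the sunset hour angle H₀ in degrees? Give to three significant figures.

H₀ = 52.3°

Solar declination: sin δ = sin ε · sin λ_s = sin 23.44° × sin 251.7° = -0.37767, so δ = -22.189°.
cos H₀ = −tan φ · tan δ = −tan(+56.3°) × tan(-22.189°) = 0.6116, so H₀ = 0.9127 rad = 52.30°.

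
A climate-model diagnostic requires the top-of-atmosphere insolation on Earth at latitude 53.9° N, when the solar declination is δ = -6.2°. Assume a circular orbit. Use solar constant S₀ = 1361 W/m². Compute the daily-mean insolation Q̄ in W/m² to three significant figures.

cos H₀ = −tan(+53.9°) tan(-6.200°) = 0.1490, H₀ = 1.4213 rad.
Bracket: H₀ sin φ sin δ + cos φ cos δ sin H₀ = 1.4213×0.80799×-0.10800 + 0.58920×0.99415×0.98884 = -0.124027 + 0.579216 = 0.455189.
Q̄ = (S₀/π) × [bracket] = (1361/π) × 0.455189 = 197.2 W/m².

Q̄ ≈ 197 W/m²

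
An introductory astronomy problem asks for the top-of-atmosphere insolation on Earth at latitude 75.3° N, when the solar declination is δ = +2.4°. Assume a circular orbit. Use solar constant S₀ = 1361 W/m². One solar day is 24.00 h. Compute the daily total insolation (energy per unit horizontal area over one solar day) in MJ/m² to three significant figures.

12.0 MJ/m²

cos H₀ = −tan(+75.3°) tan(+2.400°) = -0.1598, H₀ = 1.7312 rad.
Bracket: H₀ sin φ sin δ + cos φ cos δ sin H₀ = 1.7312×0.96727×0.04188 + 0.25376×0.99912×0.98716 = 0.070130 + 0.250281 = 0.320411.
Q̄ = (S₀/π) × [bracket] = (1361/π) × 0.320411 = 138.81 W/m².
Daily total = Q̄ × 24.00 h × 3600 s/h = 138.81 × 24.00 × 3600 / 10⁶ = 11.99 MJ/m².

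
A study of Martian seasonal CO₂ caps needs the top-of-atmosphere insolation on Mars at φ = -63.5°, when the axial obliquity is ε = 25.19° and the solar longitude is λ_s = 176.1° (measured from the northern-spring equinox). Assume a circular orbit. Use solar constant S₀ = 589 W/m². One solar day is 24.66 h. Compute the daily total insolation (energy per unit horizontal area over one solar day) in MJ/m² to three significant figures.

Solar declination: sin δ = sin ε · sin λ_s = sin 25.19° × sin 176.1° = 0.02895, so δ = +1.659°.
cos H₀ = −tan(-63.5°) tan(+1.659°) = 0.0581, H₀ = 1.5127 rad.
Bracket: H₀ sin φ sin δ + cos φ cos δ sin H₀ = 1.5127×-0.89493×0.02895 + 0.44620×0.99958×0.99831 = -0.039191 + 0.445259 = 0.406068.
Q̄ = (S₀/π) × [bracket] = (589/π) × 0.406068 = 76.131 W/m².
Daily total = Q̄ × 24.66 h × 3600 s/h = 76.131 × 24.66 × 3600 / 10⁶ = 6.759 MJ/m².

6.76 MJ/m²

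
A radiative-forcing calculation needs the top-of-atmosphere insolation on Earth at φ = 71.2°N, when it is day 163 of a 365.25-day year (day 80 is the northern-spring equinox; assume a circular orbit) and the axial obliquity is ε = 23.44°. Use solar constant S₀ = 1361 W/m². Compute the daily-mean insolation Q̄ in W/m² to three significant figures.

Solar longitude: λ_s = 360° × (163 − 80)/365.25 = 81.807°.
sin δ = sin 23.44° × sin 81.807° = 0.39373, so δ = +23.187°.
cos H₀ = −tan(+71.2°) tan(+23.187°) = -1.2582 ≤ −1 ⇒ polar day, H₀ = π.
Bracket: H₀ sin φ sin δ + cos φ cos δ sin H₀ = 3.1416×0.94665×0.39373 + 0.32227×0.91923×0.00000 = 1.170951 + 0.000000 = 1.170951.
Q̄ = (S₀/π) × [bracket] = (1361/π) × 1.170951 = 507.3 W/m².

Q̄ ≈ 507 W/m²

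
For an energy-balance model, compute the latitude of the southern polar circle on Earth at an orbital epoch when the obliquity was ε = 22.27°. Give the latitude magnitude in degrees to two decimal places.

67.73°

The polar circle is the lowest latitude that experiences at least one full rotation of continuous darkness at the northern-summer solstice; it lies at |ϕ| = 90° − ε = 90° − 22.27° = 67.73°.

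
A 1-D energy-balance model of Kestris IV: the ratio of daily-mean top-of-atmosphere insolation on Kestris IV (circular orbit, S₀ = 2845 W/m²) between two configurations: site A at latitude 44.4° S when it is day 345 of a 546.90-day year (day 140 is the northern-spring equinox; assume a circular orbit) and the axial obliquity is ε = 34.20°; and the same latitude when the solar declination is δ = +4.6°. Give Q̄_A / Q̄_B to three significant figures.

— Configuration A (φ=-44.4°):
Solar longitude: λ_s = 360° × (345 − 140)/546.90 = 134.942°.
sin δ = sin 34.20° × sin 134.942° = 0.39785, so δ = +23.444°.
cos H₀ = −tan(-44.4°) tan(+23.444°) = 0.4247, H₀ = 1.1322 rad.
Bracket: H₀ sin φ sin δ + cos φ cos δ sin H₀ = 1.1322×-0.69966×0.39785 + 0.71447×0.91745×0.90535 = -0.315159 + 0.593448 = 0.278289.
Q̄ = (S₀/π) × [bracket] = (2845/π) × 0.278289 = 252.02 W/m².
— Configuration B (φ=-44.4°):
cos H₀ = −tan(-44.4°) tan(+4.600°) = 0.0788, H₀ = 1.4919 rad.
Bracket: H₀ sin φ sin δ + cos φ cos δ sin H₀ = 1.4919×-0.69966×0.08020 + 0.71447×0.99678×0.99689 = -0.083715 + 0.709955 = 0.626240.
Q̄ = (S₀/π) × [bracket] = (2845/π) × 0.626240 = 567.12 W/m².
Ratio Q̄_A / Q̄_B = 252.02 / 567.12 = 0.4444.

Q̄_A / Q̄_B ≈ 0.444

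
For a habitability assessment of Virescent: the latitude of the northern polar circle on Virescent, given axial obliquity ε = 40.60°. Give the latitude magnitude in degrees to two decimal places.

The polar circle is the lowest latitude that experiences at least one full rotation of continuous daylight at the northern-summer solstice; it lies at |ϕ| = 90° − ε = 90° − 40.60° = 49.40°.

49.40°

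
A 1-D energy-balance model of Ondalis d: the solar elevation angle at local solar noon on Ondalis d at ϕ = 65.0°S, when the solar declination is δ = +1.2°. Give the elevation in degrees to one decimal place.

At local noon the hour angle is zero, so the zenith angle equals |ϕ − δ| = |-65.0° − (+1.200°)| = 66.200°.
Elevation = 90° − 66.200° = 23.8°.

23.8°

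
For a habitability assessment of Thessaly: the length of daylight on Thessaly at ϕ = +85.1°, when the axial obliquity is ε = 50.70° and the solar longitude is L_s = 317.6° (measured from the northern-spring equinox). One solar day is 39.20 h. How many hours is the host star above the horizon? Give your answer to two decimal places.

0.00 h

Solar declination: sin δ = sin ε · sin L_s = sin 50.70° × sin 317.6° = -0.52180, so δ = -31.453°.
cos h₀ = −tan ϕ · tan δ = 7.1349 ≥ 1, so the host star never rises (polar night) and h₀ = 0.
Daylight = 2h₀/(2π) × 39.20 h = (0.0000/π) × 39.20 = 0.00 h.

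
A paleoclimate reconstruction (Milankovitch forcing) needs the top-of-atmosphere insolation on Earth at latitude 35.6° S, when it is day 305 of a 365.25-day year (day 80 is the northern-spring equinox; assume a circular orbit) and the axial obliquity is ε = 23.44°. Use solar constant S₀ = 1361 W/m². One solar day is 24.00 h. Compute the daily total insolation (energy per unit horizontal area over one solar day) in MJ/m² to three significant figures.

Solar longitude: λ_s = 360° × (305 − 80)/365.25 = 221.766°.
sin δ = sin 23.44° × sin 221.766° = -0.26496, so δ = -15.365°.
cos H₀ = −tan(-35.6°) tan(-15.365°) = -0.1967, H₀ = 1.7688 rad.
Bracket: H₀ sin φ sin δ + cos φ cos δ sin H₀ = 1.7688×-0.58212×-0.26496 + 0.81310×0.96426×0.98046 = 0.272817 + 0.768720 = 1.041537.
Q̄ = (S₀/π) × [bracket] = (1361/π) × 1.041537 = 451.21 W/m².
Daily total = Q̄ × 24.00 h × 3600 s/h = 451.21 × 24.00 × 3600 / 10⁶ = 38.98 MJ/m².

39.0 MJ/m²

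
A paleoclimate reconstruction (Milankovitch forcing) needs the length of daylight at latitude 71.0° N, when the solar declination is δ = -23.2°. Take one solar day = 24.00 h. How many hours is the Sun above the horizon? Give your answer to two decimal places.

cos h₀ = −tan ϕ · tan δ = 1.2447 ≥ 1, so the Sun never rises (polar night) and h₀ = 0.
Daylight = 2h₀/(2π) × 24.00 h = (0.0000/π) × 24.00 = 0.00 h.

0.00 h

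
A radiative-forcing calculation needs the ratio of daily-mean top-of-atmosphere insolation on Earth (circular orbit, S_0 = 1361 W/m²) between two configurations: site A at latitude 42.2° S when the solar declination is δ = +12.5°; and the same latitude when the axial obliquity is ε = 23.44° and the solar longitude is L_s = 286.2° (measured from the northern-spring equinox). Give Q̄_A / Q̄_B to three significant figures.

— Configuration A (ϕ=-42.2°):
cos h₀ = −tan(-42.2°) tan(+12.500°) = 0.2010, h₀ = 1.3684 rad.
Bracket: h₀ sin ϕ sin δ + cos ϕ cos δ sin h₀ = 1.3684×-0.67172×0.21644 + 0.74080×0.97630×0.97959 = -0.198948 + 0.708482 = 0.509534.
Q̄ = (S_0/π) × [bracket] = (1361/π) × 0.509534 = 220.74 W/m².
— Configuration B (ϕ=-42.2°):
Solar declination: sin δ = sin ε · sin L_s = sin 23.44° × sin 286.2° = -0.38199, so δ = -22.457°.
cos h₀ = −tan(-42.2°) tan(-22.457°) = -0.3748, h₀ = 1.9550 rad.
Bracket: h₀ sin ϕ sin δ + cos ϕ cos δ sin h₀ = 1.9550×-0.67172×-0.38199 + 0.74080×0.92416×0.92711 = 0.501634 + 0.634716 = 1.136350.
Q̄ = (S_0/π) × [bracket] = (1361/π) × 1.136350 = 492.29 W/m².
Ratio Q̄_A / Q̄_B = 220.74 / 492.29 = 0.4484.

Q̄_A / Q̄_B ≈ 0.448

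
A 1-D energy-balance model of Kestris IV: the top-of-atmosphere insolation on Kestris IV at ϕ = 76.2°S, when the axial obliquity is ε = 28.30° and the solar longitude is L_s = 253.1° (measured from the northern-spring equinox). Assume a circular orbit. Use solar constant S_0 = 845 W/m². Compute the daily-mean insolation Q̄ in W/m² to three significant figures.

Solar declination: sin δ = sin ε · sin L_s = sin 28.30° × sin 253.1° = -0.45361, so δ = -26.976°.
cos h₀ = −tan(-76.2°) tan(-26.976°) = -2.0722 ≤ −1 ⇒ polar day, h₀ = π.
Bracket: h₀ sin ϕ sin δ + cos ϕ cos δ sin h₀ = 3.1416×-0.97113×-0.45361 + 0.23853×0.89120×0.00000 = 1.383920 + 0.000000 = 1.383920.
Q̄ = (S_0/π) × [bracket] = (845/π) × 1.383920 = 372.2 W/m².

Q̄ ≈ 372 W/m²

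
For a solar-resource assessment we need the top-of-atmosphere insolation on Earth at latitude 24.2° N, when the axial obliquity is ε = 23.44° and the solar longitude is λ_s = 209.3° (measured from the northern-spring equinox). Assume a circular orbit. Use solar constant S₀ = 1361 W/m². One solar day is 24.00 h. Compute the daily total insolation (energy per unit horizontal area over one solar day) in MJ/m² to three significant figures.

28.9 MJ/m²

Solar declination: sin δ = sin ε · sin λ_s = sin 23.44° × sin 209.3° = -0.19467, so δ = -11.225°.
cos H₀ = −tan(+24.2°) tan(-11.225°) = 0.0892, H₀ = 1.4815 rad.
Bracket: H₀ sin φ sin δ + cos φ cos δ sin H₀ = 1.4815×0.40992×-0.19467 + 0.91212×0.98087×0.99601 = -0.118222 + 0.891101 = 0.772879.
Q̄ = (S₀/π) × [bracket] = (1361/π) × 0.772879 = 334.83 W/m².
Daily total = Q̄ × 24.00 h × 3600 s/h = 334.83 × 24.00 × 3600 / 10⁶ = 28.93 MJ/m².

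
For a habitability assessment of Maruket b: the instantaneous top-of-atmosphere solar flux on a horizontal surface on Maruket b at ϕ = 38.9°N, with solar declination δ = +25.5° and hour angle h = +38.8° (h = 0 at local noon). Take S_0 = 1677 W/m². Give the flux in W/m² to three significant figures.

cos θ_z = sin ϕ sin δ + cos ϕ cos δ cos h = 0.270345 + 0.547431 = 0.817776.
Flux = S_0 · cos θ_z = 1677 × 0.817776 = 1371 W/m².

1.37e+03 W/m²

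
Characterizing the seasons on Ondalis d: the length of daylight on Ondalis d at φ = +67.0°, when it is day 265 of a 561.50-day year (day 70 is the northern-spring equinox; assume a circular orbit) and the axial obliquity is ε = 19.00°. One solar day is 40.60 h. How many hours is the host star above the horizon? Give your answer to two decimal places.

Solar longitude: λ_s = 360° × (265 − 70)/561.50 = 125.022°.
sin δ = sin 19.00° × sin 125.022° = 0.26662, so δ = +15.463°.
cos H₀ = −tan φ · tan δ = −tan(+67.0°) × tan(+15.463°) = -0.6517, so H₀ = 2.2806 rad = 130.67°.
Daylight = 2H₀/(2π) × 40.60 h = (2.2806/π) × 40.60 = 29.47 h.

29.47 h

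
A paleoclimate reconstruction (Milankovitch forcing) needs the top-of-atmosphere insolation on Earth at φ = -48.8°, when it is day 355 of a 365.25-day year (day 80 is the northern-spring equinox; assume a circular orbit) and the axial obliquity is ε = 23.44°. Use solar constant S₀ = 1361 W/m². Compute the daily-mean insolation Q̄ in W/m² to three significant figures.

Solar longitude: λ_s = 360° × (355 − 80)/365.25 = 271.047°.
sin δ = sin 23.44° × sin 271.047° = -0.39772, so δ = -23.436°.
cos H₀ = −tan(-48.8°) tan(-23.436°) = -0.4952, H₀ = 2.0888 rad.
Bracket: H₀ sin φ sin δ + cos φ cos δ sin H₀ = 2.0888×-0.75241×-0.39772 + 0.65869×0.91751×0.86880 = 0.625070 + 0.525063 = 1.150133.
Q̄ = (S₀/π) × [bracket] = (1361/π) × 1.150133 = 498.3 W/m².

Q̄ ≈ 498 W/m²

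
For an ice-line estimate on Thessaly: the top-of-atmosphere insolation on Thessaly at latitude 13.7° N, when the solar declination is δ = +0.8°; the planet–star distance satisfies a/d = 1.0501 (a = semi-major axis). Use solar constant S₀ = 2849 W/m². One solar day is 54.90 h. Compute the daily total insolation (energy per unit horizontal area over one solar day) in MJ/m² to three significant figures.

cos H₀ = −tan(+13.7°) tan(+0.800°) = -0.0034, H₀ = 1.5742 rad.
Bracket: H₀ sin φ sin δ + cos φ cos δ sin H₀ = 1.5742×0.23684×0.01396 + 0.97155×0.99990×0.99999 = 0.005205 + 0.971443 = 0.976648.
Inverse-square distance factor (a/d)² = 1.0501² = 1.102710.
Q̄ = (S₀/π) × 1.102710 × [bracket] = (2849/π) × 1.102710 × 0.976648 = 976.66 W/m².
Daily total = Q̄ × 54.90 h × 3600 s/h = 976.66 × 54.90 × 3600 / 10⁶ = 193.0 MJ/m².

193 MJ/m²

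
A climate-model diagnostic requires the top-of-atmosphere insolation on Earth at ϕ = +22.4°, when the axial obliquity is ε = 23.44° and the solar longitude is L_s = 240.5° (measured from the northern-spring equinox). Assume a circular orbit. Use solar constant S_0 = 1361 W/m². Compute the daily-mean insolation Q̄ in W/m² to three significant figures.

Q̄ ≈ 290 W/m²

Solar declination: sin δ = sin ε · sin L_s = sin 23.44° × sin 240.5° = -0.34622, so δ = -20.256°.
cos h₀ = −tan(+22.4°) tan(-20.256°) = 0.1521, h₀ = 1.4181 rad.
Bracket: h₀ sin ϕ sin δ + cos ϕ cos δ sin h₀ = 1.4181×0.38107×-0.34622 + 0.92455×0.93815×0.98836 = -0.187096 + 0.857270 = 0.670174.
Q̄ = (S_0/π) × [bracket] = (1361/π) × 0.670174 = 290.3 W/m².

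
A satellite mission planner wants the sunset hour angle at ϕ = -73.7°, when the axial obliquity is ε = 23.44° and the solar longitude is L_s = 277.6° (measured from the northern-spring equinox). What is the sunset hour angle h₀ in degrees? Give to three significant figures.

Solar declination: sin δ = sin ε · sin L_s = sin 23.44° × sin 277.6° = -0.39429, so δ = -23.222°.
Sunrise equation: cos h₀ = −tan ϕ · tan δ = -1.4673 ≤ −1, so the Sun never sets (polar day) and h₀ = π.

h₀ = 180°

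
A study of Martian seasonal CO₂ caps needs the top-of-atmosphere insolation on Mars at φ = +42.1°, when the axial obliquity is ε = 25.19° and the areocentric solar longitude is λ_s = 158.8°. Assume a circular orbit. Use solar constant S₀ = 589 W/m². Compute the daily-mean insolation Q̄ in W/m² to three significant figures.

Q̄ ≈ 169 W/m²

sin δ = sin 25.19° × sin 158.8° = 0.15392, so δ = +8.854°.
cos H₀ = −tan(+42.1°) tan(+8.854°) = -0.1408, H₀ = 1.7120 rad.
Bracket: H₀ sin φ sin δ + cos φ cos δ sin H₀ = 1.7120×0.67043×0.15392 + 0.74198×0.98808×0.99005 = 0.176666 + 0.725841 = 0.902507.
Q̄ = (S₀/π) × [bracket] = (589/π) × 0.902507 = 169.2 W/m².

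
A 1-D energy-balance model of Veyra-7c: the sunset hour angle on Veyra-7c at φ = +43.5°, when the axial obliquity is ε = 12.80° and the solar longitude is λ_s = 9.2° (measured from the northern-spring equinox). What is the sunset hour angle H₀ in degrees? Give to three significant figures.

Solar declination: sin δ = sin ε · sin λ_s = sin 12.80° × sin 9.2° = 0.03542, so δ = +2.030°.
cos H₀ = −tan φ · tan δ = −tan(+43.5°) × tan(+2.030°) = -0.0336, so H₀ = 1.6044 rad = 91.93°.

H₀ = 91.9°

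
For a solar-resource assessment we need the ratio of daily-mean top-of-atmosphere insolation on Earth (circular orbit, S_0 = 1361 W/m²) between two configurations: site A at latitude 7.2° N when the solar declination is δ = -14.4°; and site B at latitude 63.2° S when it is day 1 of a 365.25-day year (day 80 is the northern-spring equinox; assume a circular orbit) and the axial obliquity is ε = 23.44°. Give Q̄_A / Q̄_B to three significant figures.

Q̄_A / Q̄_B ≈ 0.817

— Configuration A (ϕ=+7.2°):
cos h₀ = −tan(+7.2°) tan(-14.400°) = 0.0324, h₀ = 1.5384 rad.
Bracket: h₀ sin ϕ sin δ + cos ϕ cos δ sin h₀ = 1.5384×0.12533×-0.24869 + 0.99211×0.96858×0.99947 = -0.047949 + 0.960429 = 0.912480.
Q̄ = (S_0/π) × [bracket] = (1361/π) × 0.912480 = 395.30 W/m².
— Configuration B (ϕ=-63.2°):
Solar longitude: L_s = 360° × (1 − 80)/365.25 = -77.864°, i.e. -77.864° + 360° = 282.136°.
sin δ = sin 23.44° × sin 282.136° = -0.38890, so δ = -22.886°.
cos h₀ = −tan(-63.2°) tan(-22.886°) = -0.8357, h₀ = 2.5602 rad.
Bracket: h₀ sin ϕ sin δ + cos ϕ cos δ sin h₀ = 2.5602×-0.89259×-0.38890 + 0.45088×0.92128×0.54923 = 0.888718 + 0.228143 = 1.116861.
Q̄ = (S_0/π) × [bracket] = (1361/π) × 1.116861 = 483.85 W/m².
Ratio Q̄_A / Q̄_B = 395.30 / 483.85 = 0.8170.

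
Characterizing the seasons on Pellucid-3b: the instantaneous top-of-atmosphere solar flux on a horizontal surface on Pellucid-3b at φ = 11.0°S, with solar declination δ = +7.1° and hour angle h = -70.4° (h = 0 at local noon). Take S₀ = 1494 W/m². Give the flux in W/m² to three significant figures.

453 W/m²

cos θ_z = sin φ sin δ + cos φ cos δ cos h = -0.023584 + 0.326763 = 0.303179.
Flux = S₀ · cos θ_z = 1494 × 0.303179 = 452.9 W/m².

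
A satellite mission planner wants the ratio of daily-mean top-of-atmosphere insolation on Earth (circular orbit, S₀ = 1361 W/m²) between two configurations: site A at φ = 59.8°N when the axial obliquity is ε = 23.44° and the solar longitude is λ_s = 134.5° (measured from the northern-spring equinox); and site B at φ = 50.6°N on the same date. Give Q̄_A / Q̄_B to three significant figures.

Q̄_A / Q̄_B ≈ 0.938

— Configuration A (φ=+59.8°):
Solar declination: sin δ = sin ε · sin λ_s = sin 23.44° × sin 134.5° = 0.28372, so δ = +16.483°.
cos H₀ = −tan(+59.8°) tan(+16.483°) = -0.5084, H₀ = 2.1041 rad.
Bracket: H₀ sin φ sin δ + cos φ cos δ sin H₀ = 2.1041×0.86427×0.28372 + 0.50302×0.95891×0.86114 = 0.515948 + 0.415372 = 0.931320.
Q̄ = (S₀/π) × [bracket] = (1361/π) × 0.931320 = 403.47 W/m².
— Configuration B (φ=+50.6°):
cos H₀ = −tan(+50.6°) tan(+16.483°) = -0.3602, H₀ = 1.9393 rad.
Bracket: H₀ sin φ sin δ + cos φ cos δ sin H₀ = 1.9393×0.77273×0.28372 + 0.63473×0.95891×0.93287 = 0.425170 + 0.567790 = 0.992960.
Q̄ = (S₀/π) × [bracket] = (1361/π) × 0.992960 = 430.17 W/m².
Ratio Q̄_A / Q̄_B = 403.47 / 430.17 = 0.9379.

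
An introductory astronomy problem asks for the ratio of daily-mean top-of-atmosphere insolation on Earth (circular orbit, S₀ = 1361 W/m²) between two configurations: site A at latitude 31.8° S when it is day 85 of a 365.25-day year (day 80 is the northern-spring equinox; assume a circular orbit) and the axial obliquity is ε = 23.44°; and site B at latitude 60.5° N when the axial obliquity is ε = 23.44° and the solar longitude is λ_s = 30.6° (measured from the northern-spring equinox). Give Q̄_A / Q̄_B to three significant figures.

— Configuration A (φ=-31.8°):
Solar longitude: λ_s = 360° × (85 − 80)/365.25 = 4.928°.
sin δ = sin 23.44° × sin 4.928° = 0.03417, so δ = +1.958°.
cos H₀ = −tan(-31.8°) tan(+1.958°) = 0.0212, H₀ = 1.5496 rad.
Bracket: H₀ sin φ sin δ + cos φ cos δ sin H₀ = 1.5496×-0.52696×0.03417 + 0.84989×0.99942×0.99978 = -0.027902 + 0.849210 = 0.821308.
Q̄ = (S₀/π) × [bracket] = (1361/π) × 0.821308 = 355.81 W/m².
— Configuration B (φ=+60.5°):
Solar declination: sin δ = sin ε · sin λ_s = sin 23.44° × sin 30.6° = 0.20249, so δ = +11.683°.
cos H₀ = −tan(+60.5°) tan(+11.683°) = -0.3655, H₀ = 1.9449 rad.
Bracket: H₀ sin φ sin δ + cos φ cos δ sin H₀ = 1.9449×0.87036×0.20249 + 0.49242×0.97928×0.93082 = 0.342768 + 0.448857 = 0.791625.
Q̄ = (S₀/π) × [bracket] = (1361/π) × 0.791625 = 342.95 W/m².
Ratio Q̄_A / Q̄_B = 355.81 / 342.95 = 1.037.

Q̄_A / Q̄_B ≈ 1.04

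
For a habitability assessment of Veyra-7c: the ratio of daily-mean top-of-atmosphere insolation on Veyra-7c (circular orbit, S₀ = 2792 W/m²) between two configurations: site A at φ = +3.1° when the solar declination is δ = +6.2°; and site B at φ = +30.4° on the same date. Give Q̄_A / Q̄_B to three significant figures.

— Configuration A (φ=+3.1°):
cos H₀ = −tan(+3.1°) tan(+6.200°) = -0.0059, H₀ = 1.5767 rad.
Bracket: H₀ sin φ sin δ + cos φ cos δ sin H₀ = 1.5767×0.05408×0.10800 + 0.99854×0.99415×0.99998 = 0.009209 + 0.992679 = 1.001888.
Q̄ = (S₀/π) × [bracket] = (2792/π) × 1.001888 = 890.40 W/m².
— Configuration B (φ=+30.4°):
cos H₀ = −tan(+30.4°) tan(+6.200°) = -0.0637, H₀ = 1.6346 rad.
Bracket: H₀ sin φ sin δ + cos φ cos δ sin H₀ = 1.6346×0.50603×0.10800 + 0.86251×0.99415×0.99797 = 0.089333 + 0.855724 = 0.945057.
Q̄ = (S₀/π) × [bracket] = (2792/π) × 0.945057 = 839.89 W/m².
Ratio Q̄_A / Q̄_B = 890.40 / 839.89 = 1.060.

Q̄_A / Q̄_B ≈ 1.06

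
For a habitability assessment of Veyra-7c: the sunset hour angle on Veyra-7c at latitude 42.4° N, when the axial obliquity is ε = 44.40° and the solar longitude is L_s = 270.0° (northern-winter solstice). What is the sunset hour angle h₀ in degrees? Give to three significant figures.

h₀ = 26.6°

Solar declination: sin δ = sin ε · sin L_s = sin 44.40° × sin 270.0° = -0.69966, so δ = -44.400°.
cos h₀ = −tan ϕ · tan δ = −tan(+42.4°) × tan(-44.400°) = 0.8942, so h₀ = 0.4642 rad = 26.59°.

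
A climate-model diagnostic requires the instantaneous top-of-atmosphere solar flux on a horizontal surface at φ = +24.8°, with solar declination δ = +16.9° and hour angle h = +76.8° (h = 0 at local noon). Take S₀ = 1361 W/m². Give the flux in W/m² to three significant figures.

cos θ_z = sin φ sin δ + cos φ cos δ cos h = 0.121936 + 0.198340 = 0.320276.
Flux = S₀ · cos θ_z = 1361 × 0.320276 = 435.9 W/m².

436 W/m²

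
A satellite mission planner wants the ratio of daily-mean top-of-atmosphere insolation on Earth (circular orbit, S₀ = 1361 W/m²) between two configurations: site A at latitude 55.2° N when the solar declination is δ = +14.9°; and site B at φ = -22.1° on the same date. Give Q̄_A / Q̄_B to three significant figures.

Q̄_A / Q̄_B ≈ 1.23

— Configuration A (φ=+55.2°):
cos H₀ = −tan(+55.2°) tan(+14.900°) = -0.3828, H₀ = 1.9637 rad.
Bracket: H₀ sin φ sin δ + cos φ cos δ sin H₀ = 1.9637×0.82115×0.25713 + 0.57071×0.96638×0.92382 = 0.414620 + 0.509508 = 0.924128.
Q̄ = (S₀/π) × [bracket] = (1361/π) × 0.924128 = 400.35 W/m².
— Configuration B (φ=-22.1°):
cos H₀ = −tan(-22.1°) tan(+14.900°) = 0.1080, H₀ = 1.4625 rad.
Bracket: H₀ sin φ sin δ + cos φ cos δ sin H₀ = 1.4625×-0.37622×0.25713 + 0.92653×0.96638×0.99415 = -0.141479 + 0.890142 = 0.748663.
Q̄ = (S₀/π) × [bracket] = (1361/π) × 0.748663 = 324.34 W/m².
Ratio Q̄_A / Q̄_B = 400.35 / 324.34 = 1.234.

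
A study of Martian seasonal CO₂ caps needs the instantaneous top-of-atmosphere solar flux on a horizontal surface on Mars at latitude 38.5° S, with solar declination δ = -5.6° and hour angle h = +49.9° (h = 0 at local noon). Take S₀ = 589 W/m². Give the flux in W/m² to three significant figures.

331 W/m²

cos θ_z = sin φ sin δ + cos φ cos δ cos h = 0.060747 + 0.501691 = 0.562438.
Flux = S₀ · cos θ_z = 589 × 0.562438 = 331.3 W/m².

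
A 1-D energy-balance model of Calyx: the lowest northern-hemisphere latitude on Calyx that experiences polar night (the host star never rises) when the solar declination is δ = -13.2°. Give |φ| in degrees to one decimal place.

Polar night requires cos H₀ = −tan φ tan δ ≥ 1, i.e. tan φ tan δ ≤ −1.
The boundary is |tan φ| · |tan δ| = 1, so |φ| = 90° − |δ| = 90° − 13.2° = 76.8° in the northern hemisphere.

|φ| = 76.8°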